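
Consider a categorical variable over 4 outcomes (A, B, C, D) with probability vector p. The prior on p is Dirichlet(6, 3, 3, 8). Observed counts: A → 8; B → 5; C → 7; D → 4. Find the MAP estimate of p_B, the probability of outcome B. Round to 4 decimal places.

MAP estimate of p_B = 0.1750

The posterior is Dirichlet(αᵢ + nᵢ) = Dirichlet(14, 8, 10, 12).
For a Dirichlet(a₁,…,a_K) with all aᵢ > 1, the mode has j-th component (aⱼ − 1)/(Σaᵢ − K).
Here Σaᵢ = 44 and K = 4, so p_B = (8 − 1)/(44 − 4) = 7/40 ≈ 0.1750.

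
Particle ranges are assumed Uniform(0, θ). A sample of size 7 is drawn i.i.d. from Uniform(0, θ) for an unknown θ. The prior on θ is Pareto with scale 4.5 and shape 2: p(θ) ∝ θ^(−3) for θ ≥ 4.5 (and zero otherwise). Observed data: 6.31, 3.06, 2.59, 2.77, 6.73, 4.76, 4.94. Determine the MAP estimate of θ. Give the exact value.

The Uniform(0, θ) likelihood is θ^(−n) for θ ≥ max(xᵢ), zero otherwise. Here max(xᵢ) = 6.73.
Posterior ∝ θ^(−3) · θ^(−7) = θ^(−10) on θ ≥ max(4.5, 6.73) = 6.73.
This density is strictly decreasing in θ, so the posterior mode lies at the lower boundary of the support.

θ̂_MAP = 6.73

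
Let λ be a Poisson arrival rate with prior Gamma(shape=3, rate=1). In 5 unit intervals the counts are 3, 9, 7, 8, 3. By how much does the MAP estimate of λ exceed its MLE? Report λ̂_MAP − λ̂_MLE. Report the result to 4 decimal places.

MAP − MLE = -0.6667

Σxᵢ = 30. Posterior is Gamma(33, 6); MAP = (33−1)/6 = 32/6 ≈ 5.33333.
MLE = x̄ = 30/5 ≈ 6.00000.
Difference = 32/6 − 30/5 = -2/3 ≈ -0.6667.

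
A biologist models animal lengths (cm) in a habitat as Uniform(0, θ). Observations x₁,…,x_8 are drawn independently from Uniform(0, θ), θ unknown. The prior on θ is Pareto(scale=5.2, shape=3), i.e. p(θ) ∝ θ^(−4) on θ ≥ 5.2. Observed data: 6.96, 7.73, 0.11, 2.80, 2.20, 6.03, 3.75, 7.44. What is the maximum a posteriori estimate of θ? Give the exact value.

θ̂_MAP = 7.73

The Uniform(0, θ) likelihood is θ^(−n) for θ ≥ max(xᵢ), zero otherwise. Here max(xᵢ) = 7.73.
Posterior ∝ θ^(−4) · θ^(−8) = θ^(−12) on θ ≥ max(5.2, 7.73) = 7.73.
This density is strictly decreasing in θ, so the posterior mode lies at the lower boundary of the support.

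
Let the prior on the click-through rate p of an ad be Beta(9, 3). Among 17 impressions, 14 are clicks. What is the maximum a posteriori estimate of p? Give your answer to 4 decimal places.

Prior: Beta(9, 3).
Data: 14 successes in 17 trials. The binomial likelihood contributes p^14(1−p)^3, so the posterior is Beta(9+14, 3+3) = Beta(23, 6).
For Beta(a, b) with a, b > 1 the mode is (a−1)/(a+b−2) = 22/27 ≈ 0.8148.

p̂_MAP = 0.8148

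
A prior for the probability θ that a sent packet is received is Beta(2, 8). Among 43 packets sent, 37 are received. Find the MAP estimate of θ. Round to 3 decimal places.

θ̂_MAP = 0.745

Prior: Beta(2, 8).
Data: 37 successes in 43 trials. The binomial likelihood contributes θ^37(1−θ)^6, so the posterior is Beta(2+37, 8+6) = Beta(39, 14).
For Beta(a, b) with a, b > 1 the mode is (a−1)/(a+b−2) = 38/51 ≈ 0.745.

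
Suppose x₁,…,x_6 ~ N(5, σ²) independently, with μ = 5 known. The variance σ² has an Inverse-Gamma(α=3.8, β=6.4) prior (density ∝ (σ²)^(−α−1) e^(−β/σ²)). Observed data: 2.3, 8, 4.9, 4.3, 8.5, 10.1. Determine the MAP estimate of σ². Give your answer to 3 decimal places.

Sum of squared deviations about the known mean: SS = (2.3−5)² + (8−5)² + (4.9−5)² + (4.3−5)² + (8.5−5)² + (10.1−5)² = 55.05.
The Normal likelihood contributes (σ²)^(−n/2) exp(−SS/(2σ²)), so the posterior is Inverse-Gamma(α + n/2, β + SS/2) = Inverse-Gamma(6.8, 33.925).
The mode of Inverse-Gamma(a, b) is b/(a+1) = 33.925/7.8 ≈ 4.349.

σ̂²_MAP = 4.349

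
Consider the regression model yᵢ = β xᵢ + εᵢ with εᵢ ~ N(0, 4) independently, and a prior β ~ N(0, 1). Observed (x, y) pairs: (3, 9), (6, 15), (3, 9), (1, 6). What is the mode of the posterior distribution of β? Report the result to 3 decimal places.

log p(β | y) = −Σ(yᵢ − βxᵢ)²/(2·4) − β²/(2·1) + const.
Setting the derivative to zero: Σxᵢ(yᵢ − βxᵢ)/4 − β/1 = 0, so β = Σxᵢyᵢ / (Σxᵢ² + σ²/τ²).
Σxᵢyᵢ = 3·9 + 6·15 + 3·9 + 1·6 = 150; Σxᵢ² = 55; σ²/τ² = 4.
β̂_MAP = 150 / (55 + 4) = 150/59 ≈ 2.542.

β̂_MAP = 2.542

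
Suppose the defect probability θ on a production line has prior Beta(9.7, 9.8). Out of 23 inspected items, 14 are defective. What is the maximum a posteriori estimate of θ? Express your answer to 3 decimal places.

θ̂_MAP = 0.560

Prior: Beta(9.7, 9.8).
Data: 14 successes in 23 trials. The binomial likelihood contributes θ^14(1−θ)^9, so the posterior is Beta(9.7+14, 9.8+9) = Beta(23.7, 18.8).
For Beta(a, b) with a, b > 1 the mode is (a−1)/(a+b−2) = 22.7/40.5 ≈ 0.560.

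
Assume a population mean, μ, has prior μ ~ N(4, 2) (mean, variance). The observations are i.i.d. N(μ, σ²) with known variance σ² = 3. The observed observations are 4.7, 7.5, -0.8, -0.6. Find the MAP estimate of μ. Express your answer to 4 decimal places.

n = 4; x̄ = (4.7 + 7.5 + (-0.8) + (-0.6))/4 = 10.8/4 = 2.7.
For a Normal prior and Normal likelihood with known variance, the posterior is Normal; its mode equals its mean, the precision-weighted average.
Prior precision 1/σ₀² = 1/2 = 0.5; data precision n/σ² = 4/3.
μ̂ = (0.5·4 + (4/3)·2.7) / (0.5 + 4/3) = 5.6/(11/6) = 168/55 ≈ 3.0545.

μ̂_MAP = 3.0545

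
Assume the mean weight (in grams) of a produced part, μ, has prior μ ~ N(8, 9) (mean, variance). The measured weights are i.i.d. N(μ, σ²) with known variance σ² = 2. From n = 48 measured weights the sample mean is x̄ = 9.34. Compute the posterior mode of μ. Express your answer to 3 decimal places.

n = 48, x̄ = 9.34.
For a Normal prior and Normal likelihood with known variance, the posterior is Normal; its mode equals its mean, the precision-weighted average.
Prior precision 1/σ₀² = 1/9; data precision n/σ² = 48/2 = 24.
μ̂ = ((1/9)·8 + 24·9.34) / (1/9 + 24) = (50636/225)/(217/9) = 50636/5425 ≈ 9.334.

μ̂_MAP = 9.334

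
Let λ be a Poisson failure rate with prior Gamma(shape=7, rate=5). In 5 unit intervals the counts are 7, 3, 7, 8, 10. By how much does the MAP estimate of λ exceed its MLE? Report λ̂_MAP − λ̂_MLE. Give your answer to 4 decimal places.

Σxᵢ = 35. Posterior is Gamma(42, 10); MAP = (42−1)/10 = 41/10 ≈ 4.10000.
MLE = x̄ = 35/5 ≈ 7.00000.
Difference = 41/10 − 35/5 = -29/10 ≈ -2.9000.

MAP − MLE = -2.9000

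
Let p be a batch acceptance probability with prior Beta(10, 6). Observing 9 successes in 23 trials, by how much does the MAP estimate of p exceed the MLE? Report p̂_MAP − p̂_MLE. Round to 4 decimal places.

Posterior is Beta(19, 20); MAP = (19−1)/(39−2) = 18/37 ≈ 0.48649.
MLE ignores the prior: p̂_MLE = k/n = 9/23 ≈ 0.39130.
Difference = 18/37 − 9/23 = 81/851 ≈ 0.0952.

MAP − MLE = 0.0952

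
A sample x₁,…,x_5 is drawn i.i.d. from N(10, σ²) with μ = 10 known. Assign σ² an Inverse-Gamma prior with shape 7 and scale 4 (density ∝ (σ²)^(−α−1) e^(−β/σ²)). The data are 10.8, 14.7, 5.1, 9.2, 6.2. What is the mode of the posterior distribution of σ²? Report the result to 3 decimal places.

σ̂²_MAP = 3.325

Sum of squared deviations about the known mean: SS = (10.8−10)² + (14.7−10)² + (5.1−10)² + (9.2−10)² + (6.2−10)² = 61.82.
The Normal likelihood contributes (σ²)^(−n/2) exp(−SS/(2σ²)), so the posterior is Inverse-Gamma(α + n/2, β + SS/2) = Inverse-Gamma(9.5, 34.91).
The mode of Inverse-Gamma(a, b) is b/(a+1) = 34.91/10.5 ≈ 3.325.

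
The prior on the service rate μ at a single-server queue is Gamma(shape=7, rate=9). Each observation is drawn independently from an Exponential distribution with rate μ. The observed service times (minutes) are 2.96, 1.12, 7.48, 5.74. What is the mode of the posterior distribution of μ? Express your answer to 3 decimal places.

The Exponential(rate=μ) likelihood is ∝ μ^n e^(−μΣtᵢ). Here n = 4 and Σtᵢ = 2.96 + 1.12 + 7.48 + 5.74 = 17.30.
Posterior ∝ μ^6e^(−9μ) · μ^4e^(−17.30μ) = μ^10e^(−26.30μ), i.e. Gamma(11, 26.30).
Mode = (a−1)/b = 10/26.30 ≈ 0.380.

μ̂_MAP = 0.380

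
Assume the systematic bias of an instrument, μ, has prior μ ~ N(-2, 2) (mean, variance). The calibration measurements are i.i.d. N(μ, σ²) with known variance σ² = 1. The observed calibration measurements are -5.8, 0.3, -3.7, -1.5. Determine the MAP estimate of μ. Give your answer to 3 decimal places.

n = 4; x̄ = ((-5.8) + 0.3 + (-3.7) + (-1.5))/4 = -10.7/4 = -2.675.
For a Normal prior and Normal likelihood with known variance, the posterior is Normal; its mode equals its mean, the precision-weighted average.
Prior precision 1/σ₀² = 1/2 = 0.5; data precision n/σ² = 4/1 = 4.
μ̂ = (0.5·(-2) + 4·(-2.675)) / (0.5 + 4) = (-11.7)/4.5 = -2.600.

μ̂_MAP = -2.600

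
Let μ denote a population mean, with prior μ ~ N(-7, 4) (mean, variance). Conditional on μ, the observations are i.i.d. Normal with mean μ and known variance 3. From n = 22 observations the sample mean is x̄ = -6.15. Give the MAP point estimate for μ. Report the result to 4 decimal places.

μ̂_MAP = -6.1780

n = 22, x̄ = -6.15.
For a Normal prior and Normal likelihood with known variance, the posterior is Normal; its mode equals its mean, the precision-weighted average.
Prior precision 1/σ₀² = 1/4 = 0.25; data precision n/σ² = 22/3.
μ̂ = (0.25·(-7) + (22/3)·(-6.15)) / (0.25 + 22/3) = (-46.85)/(91/12) = -2811/455 ≈ -6.1780.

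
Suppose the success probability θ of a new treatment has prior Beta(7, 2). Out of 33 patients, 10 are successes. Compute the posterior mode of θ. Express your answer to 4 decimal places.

Prior: Beta(7, 2).
Data: 10 successes in 33 trials. The binomial likelihood contributes θ^10(1−θ)^23, so the posterior is Beta(7+10, 2+23) = Beta(17, 25).
For Beta(a, b) with a, b > 1 the mode is (a−1)/(a+b−2) = 16/40 ≈ 0.4000.

θ̂_MAP = 0.4000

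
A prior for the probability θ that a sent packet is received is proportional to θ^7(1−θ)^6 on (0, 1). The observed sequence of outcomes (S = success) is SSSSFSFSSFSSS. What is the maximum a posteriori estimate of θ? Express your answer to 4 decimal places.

θ̂_MAP = 0.6538

The prior density ∝ θ^7(1−θ)^6 is the kernel of Beta(8, 7).
Data: 10 successes in 13 trials (from the sequence). The binomial likelihood contributes θ^10(1−θ)^3, so the posterior is Beta(8+10, 7+3) = Beta(18, 10).
For Beta(a, b) with a, b > 1 the mode is (a−1)/(a+b−2) = 17/26 ≈ 0.6538.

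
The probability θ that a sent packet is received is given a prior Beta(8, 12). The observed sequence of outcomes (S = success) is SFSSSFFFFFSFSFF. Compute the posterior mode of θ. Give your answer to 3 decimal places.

Prior: Beta(8, 12).
Data: 6 successes in 15 trials (from the sequence). The binomial likelihood contributes θ^6(1−θ)^9, so the posterior is Beta(8+6, 12+9) = Beta(14, 21).
For Beta(a, b) with a, b > 1 the mode is (a−1)/(a+b−2) = 13/33 ≈ 0.394.

θ̂_MAP = 0.394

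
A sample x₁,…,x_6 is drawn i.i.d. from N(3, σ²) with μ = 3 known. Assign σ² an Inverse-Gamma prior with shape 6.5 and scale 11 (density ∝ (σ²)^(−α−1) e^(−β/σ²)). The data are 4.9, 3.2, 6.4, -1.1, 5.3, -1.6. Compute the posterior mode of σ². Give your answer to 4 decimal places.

Sum of squared deviations about the known mean: SS = (4.9−3)² + (3.2−3)² + (6.4−3)² + (-1.1−3)² + (5.3−3)² + (-1.6−3)² = 58.47.
The Normal likelihood contributes (σ²)^(−n/2) exp(−SS/(2σ²)), so the posterior is Inverse-Gamma(α + n/2, β + SS/2) = Inverse-Gamma(9.5, 40.235).
The mode of Inverse-Gamma(a, b) is b/(a+1) = 40.235/10.5 ≈ 3.8319.

σ̂²_MAP = 3.8319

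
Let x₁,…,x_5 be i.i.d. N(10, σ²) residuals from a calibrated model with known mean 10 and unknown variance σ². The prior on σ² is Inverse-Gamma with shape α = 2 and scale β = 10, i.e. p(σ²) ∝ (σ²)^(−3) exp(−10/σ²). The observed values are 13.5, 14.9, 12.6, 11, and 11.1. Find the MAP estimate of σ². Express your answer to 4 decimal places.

Sum of squared deviations about the known mean: SS = (13.5−10)² + (14.9−10)² + (12.6−10)² + (11−10)² + (11.1−10)² = 45.23.
The Normal likelihood contributes (σ²)^(−n/2) exp(−SS/(2σ²)), so the posterior is Inverse-Gamma(α + n/2, β + SS/2) = Inverse-Gamma(4.5, 32.615).
The mode of Inverse-Gamma(a, b) is b/(a+1) = 32.615/5.5 ≈ 5.9300.

σ̂²_MAP = 5.9300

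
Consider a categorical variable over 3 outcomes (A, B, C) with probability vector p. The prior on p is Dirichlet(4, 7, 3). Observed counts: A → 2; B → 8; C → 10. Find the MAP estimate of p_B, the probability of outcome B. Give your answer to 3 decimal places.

The posterior is Dirichlet(αᵢ + nᵢ) = Dirichlet(6, 15, 13).
For a Dirichlet(a₁,…,a_K) with all aᵢ > 1, the mode has j-th component (aⱼ − 1)/(Σaᵢ − K).
Here Σaᵢ = 34 and K = 3, so p_B = (15 − 1)/(34 − 3) = 14/31 ≈ 0.452.

MAP estimate of p_B = 0.452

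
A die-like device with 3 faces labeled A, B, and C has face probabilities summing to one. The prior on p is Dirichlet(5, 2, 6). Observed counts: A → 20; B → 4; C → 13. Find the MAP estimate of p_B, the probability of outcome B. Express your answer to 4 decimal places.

MAP estimate of p_B = 0.1064

The posterior is Dirichlet(αᵢ + nᵢ) = Dirichlet(25, 6, 19).
For a Dirichlet(a₁,…,a_K) with all aᵢ > 1, the mode has j-th component (aⱼ − 1)/(Σaᵢ − K).
Here Σaᵢ = 50 and K = 3, so p_B = (6 − 1)/(50 − 3) = 5/47 ≈ 0.1064.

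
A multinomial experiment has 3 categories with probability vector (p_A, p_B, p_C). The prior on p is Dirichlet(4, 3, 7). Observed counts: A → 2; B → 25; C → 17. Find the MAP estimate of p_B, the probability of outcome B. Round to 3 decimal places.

MAP estimate of p_B = 0.491

The posterior is Dirichlet(αᵢ + nᵢ) = Dirichlet(6, 28, 24).
For a Dirichlet(a₁,…,a_K) with all aᵢ > 1, the mode has j-th component (aⱼ − 1)/(Σaᵢ − K).
Here Σaᵢ = 58 and K = 3, so p_B = (28 − 1)/(58 − 3) = 27/55 ≈ 0.491.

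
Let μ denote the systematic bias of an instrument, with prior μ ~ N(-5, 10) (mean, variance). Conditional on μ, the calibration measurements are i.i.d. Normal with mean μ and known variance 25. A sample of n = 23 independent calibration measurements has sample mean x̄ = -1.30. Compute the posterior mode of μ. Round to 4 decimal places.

μ̂_MAP = -1.6627

n = 23, x̄ = -1.30.
For a Normal prior and Normal likelihood with known variance, the posterior is Normal; its mode equals its mean, the precision-weighted average.
Prior precision 1/σ₀² = 1/10 = 0.1; data precision n/σ² = 23/25 = 0.92.
μ̂ = (0.1·(-5) + 0.92·(-1.3)) / (0.1 + 0.92) = (-1.696)/1.02 = -424/255 ≈ -1.6627.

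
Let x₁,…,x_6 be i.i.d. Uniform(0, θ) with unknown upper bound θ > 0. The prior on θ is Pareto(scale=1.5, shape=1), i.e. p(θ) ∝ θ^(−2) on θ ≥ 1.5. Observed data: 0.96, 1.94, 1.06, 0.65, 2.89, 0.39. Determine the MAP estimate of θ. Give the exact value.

θ̂_MAP = 2.89

The Uniform(0, θ) likelihood is θ^(−n) for θ ≥ max(xᵢ), zero otherwise. Here max(xᵢ) = 2.89.
Posterior ∝ θ^(−2) · θ^(−6) = θ^(−8) on θ ≥ max(1.5, 2.89) = 2.89.
This density is strictly decreasing in θ, so the posterior mode lies at the lower boundary of the support.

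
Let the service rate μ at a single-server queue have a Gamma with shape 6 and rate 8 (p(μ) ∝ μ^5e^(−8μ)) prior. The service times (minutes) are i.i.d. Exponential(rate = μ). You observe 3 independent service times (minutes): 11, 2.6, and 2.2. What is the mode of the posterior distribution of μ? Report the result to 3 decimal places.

μ̂_MAP = 0.336

The Exponential(rate=μ) likelihood is ∝ μ^n e^(−μΣtᵢ). Here n = 3 and Σtᵢ = 11 + 2.6 + 2.2 = 15.8.
Posterior ∝ μ^5e^(−8μ) · μ^3e^(−15.8μ) = μ^8e^(−23.8μ), i.e. Gamma(9, 23.8).
Mode = (a−1)/b = 8/23.8 ≈ 0.336.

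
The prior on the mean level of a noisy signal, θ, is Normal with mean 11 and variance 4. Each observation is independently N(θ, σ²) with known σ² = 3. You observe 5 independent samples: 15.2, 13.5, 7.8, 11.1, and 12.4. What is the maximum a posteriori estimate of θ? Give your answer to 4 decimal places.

θ̂_MAP = 11.8696

n = 5; x̄ = (15.2 + 13.5 + 7.8 + 11.1 + 12.4)/5 = 60/5 = 12.
For a Normal prior and Normal likelihood with known variance, the posterior is Normal; its mode equals its mean, the precision-weighted average.
Prior precision 1/σ₀² = 1/4 = 0.25; data precision n/σ² = 5/3.
θ̂ = (0.25·11 + (5/3)·12) / (0.25 + 5/3) = 22.75/(23/12) = 273/23 ≈ 11.8696.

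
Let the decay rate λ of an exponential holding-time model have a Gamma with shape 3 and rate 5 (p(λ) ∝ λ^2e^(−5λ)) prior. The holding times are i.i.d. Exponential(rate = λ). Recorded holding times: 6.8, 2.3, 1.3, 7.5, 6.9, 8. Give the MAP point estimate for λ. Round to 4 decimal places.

The Exponential(rate=λ) likelihood is ∝ λ^n e^(−λΣtᵢ). Here n = 6 and Σtᵢ = 6.8 + 2.3 + 1.3 + 7.5 + 6.9 + 8 = 32.8.
Posterior ∝ λ^2e^(−5λ) · λ^6e^(−32.8λ) = λ^8e^(−37.8λ), i.e. Gamma(9, 37.8).
Mode = (a−1)/b = 8/37.8 ≈ 0.2116.

λ̂_MAP = 0.2116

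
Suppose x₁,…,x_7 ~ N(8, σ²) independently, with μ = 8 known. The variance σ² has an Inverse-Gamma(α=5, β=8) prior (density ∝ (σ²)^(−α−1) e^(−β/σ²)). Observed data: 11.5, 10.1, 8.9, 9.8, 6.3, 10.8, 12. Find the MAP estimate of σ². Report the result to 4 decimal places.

Sum of squared deviations about the known mean: SS = (11.5−8)² + (10.1−8)² + (8.9−8)² + (9.8−8)² + (6.3−8)² + (10.8−8)² + (12−8)² = 47.44.
The Normal likelihood contributes (σ²)^(−n/2) exp(−SS/(2σ²)), so the posterior is Inverse-Gamma(α + n/2, β + SS/2) = Inverse-Gamma(8.5, 31.72).
The mode of Inverse-Gamma(a, b) is b/(a+1) = 31.72/9.5 ≈ 3.3389.

σ̂²_MAP = 3.3389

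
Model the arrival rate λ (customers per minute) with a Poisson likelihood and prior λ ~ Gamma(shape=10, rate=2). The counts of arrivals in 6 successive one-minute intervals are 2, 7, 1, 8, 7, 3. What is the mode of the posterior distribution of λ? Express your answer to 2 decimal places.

λ̂_MAP = 4.63

Σxᵢ = 2+7+1+8+7+3 = 28, with n = 6.
Posterior ∝ λ^9e^(−2λ) · λ^28e^(−6λ) = λ^37e^(−8λ), i.e. Gamma(shape=38, rate=8).
The mode of a Gamma(a, b) with a ≥ 1 (shape–rate) is (a−1)/b = 37/8 ≈ 4.63.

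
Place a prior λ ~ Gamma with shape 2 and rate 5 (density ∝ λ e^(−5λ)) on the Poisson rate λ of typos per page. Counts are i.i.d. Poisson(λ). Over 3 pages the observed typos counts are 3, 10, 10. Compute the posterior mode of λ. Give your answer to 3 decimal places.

λ̂_MAP = 3.000

Σxᵢ = 3+10+10 = 23, with n = 3.
Posterior ∝ λe^(−5λ) · λ^23e^(−3λ) = λ^24e^(−8λ), i.e. Gamma(shape=25, rate=8).
The mode of a Gamma(a, b) with a ≥ 1 (shape–rate) is (a−1)/b = 24/8 ≈ 3.000.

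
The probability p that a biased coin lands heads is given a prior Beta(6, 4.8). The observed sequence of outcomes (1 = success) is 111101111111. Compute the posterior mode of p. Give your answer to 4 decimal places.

Prior: Beta(6, 4.8).
Data: 11 successes in 12 trials (from the sequence). The binomial likelihood contributes p^11(1−p)^1, so the posterior is Beta(6+11, 4.8+1) = Beta(17, 5.8).
For Beta(a, b) with a, b > 1 the mode is (a−1)/(a+b−2) = 16/20.8 ≈ 0.7692.

p̂_MAP = 0.7692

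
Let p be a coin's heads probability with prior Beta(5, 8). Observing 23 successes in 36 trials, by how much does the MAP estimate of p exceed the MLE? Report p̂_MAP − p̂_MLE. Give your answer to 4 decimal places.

Posterior is Beta(28, 21); MAP = (28−1)/(49−2) = 27/47 ≈ 0.57447.
MLE ignores the prior: p̂_MLE = k/n = 23/36 ≈ 0.63889.
Difference = 27/47 − 23/36 = -109/1692 ≈ -0.0644.

MAP − MLE = -0.0644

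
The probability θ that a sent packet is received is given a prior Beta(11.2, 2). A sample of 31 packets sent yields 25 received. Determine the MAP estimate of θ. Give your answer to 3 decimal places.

θ̂_MAP = 0.834

Prior: Beta(11.2, 2).
Data: 25 successes in 31 trials. The binomial likelihood contributes θ^25(1−θ)^6, so the posterior is Beta(11.2+25, 2+6) = Beta(36.2, 8).
For Beta(a, b) with a, b > 1 the mode is (a−1)/(a+b−2) = 35.2/42.2 ≈ 0.834.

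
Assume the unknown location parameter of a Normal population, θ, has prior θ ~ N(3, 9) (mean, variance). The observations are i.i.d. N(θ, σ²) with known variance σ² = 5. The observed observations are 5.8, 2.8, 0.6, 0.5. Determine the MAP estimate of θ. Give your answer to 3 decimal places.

n = 4; x̄ = (5.8 + 2.8 + 0.6 + 0.5)/4 = 9.7/4 = 2.425.
For a Normal prior and Normal likelihood with known variance, the posterior is Normal; its mode equals its mean, the precision-weighted average.
Prior precision 1/σ₀² = 1/9; data precision n/σ² = 4/5 = 0.8.
θ̂ = ((1/9)·3 + 0.8·2.425) / (1/9 + 0.8) = (341/150)/(41/45) = 1023/410 ≈ 2.495.

θ̂_MAP = 2.495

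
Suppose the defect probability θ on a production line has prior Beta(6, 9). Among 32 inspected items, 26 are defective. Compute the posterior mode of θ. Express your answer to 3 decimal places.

θ̂_MAP = 0.689

Prior: Beta(6, 9).
Data: 26 successes in 32 trials. The binomial likelihood contributes θ^26(1−θ)^6, so the posterior is Beta(6+26, 9+6) = Beta(32, 15).
For Beta(a, b) with a, b > 1 the mode is (a−1)/(a+b−2) = 31/45 ≈ 0.689.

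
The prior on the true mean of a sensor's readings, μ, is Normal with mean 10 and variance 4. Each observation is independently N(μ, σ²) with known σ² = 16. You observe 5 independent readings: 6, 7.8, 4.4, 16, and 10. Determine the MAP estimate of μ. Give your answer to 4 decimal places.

n = 5; x̄ = (6 + 7.8 + 4.4 + 16 + 10)/5 = 44.2/5 = 8.84.
For a Normal prior and Normal likelihood with known variance, the posterior is Normal; its mode equals its mean, the precision-weighted average.
Prior precision 1/σ₀² = 1/4 = 0.25; data precision n/σ² = 5/16 = 0.3125.
μ̂ = (0.25·10 + 0.3125·8.84) / (0.25 + 0.3125) = 5.2625/0.5625 = 421/45 ≈ 9.3556.

μ̂_MAP = 9.3556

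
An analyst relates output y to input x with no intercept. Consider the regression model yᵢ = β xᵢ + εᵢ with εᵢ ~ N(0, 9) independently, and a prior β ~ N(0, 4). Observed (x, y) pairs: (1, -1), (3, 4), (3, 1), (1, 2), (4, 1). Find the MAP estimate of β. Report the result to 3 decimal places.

β̂_MAP = 0.523

log p(β | y) = −Σ(yᵢ − βxᵢ)²/(2·9) − β²/(2·4) + const.
Setting the derivative to zero: Σxᵢ(yᵢ − βxᵢ)/9 − β/4 = 0, so β = Σxᵢyᵢ / (Σxᵢ² + σ²/τ²).
Σxᵢyᵢ = 1·(-1) + 3·4 + 3·1 + 1·2 + 4·1 = 20; Σxᵢ² = 36; σ²/τ² = 2.25.
β̂_MAP = 20 / (36 + 2.25) = 20/38.25 ≈ 0.523.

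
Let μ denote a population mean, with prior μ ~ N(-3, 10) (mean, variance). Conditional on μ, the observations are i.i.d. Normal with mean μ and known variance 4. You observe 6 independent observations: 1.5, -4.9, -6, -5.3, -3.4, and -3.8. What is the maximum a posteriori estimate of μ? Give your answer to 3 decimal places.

μ̂_MAP = -3.609

n = 6; x̄ = (1.5 + (-4.9) + (-6) + (-5.3) + (-3.4) + (-3.8))/6 = -21.9/6 = -3.65.
For a Normal prior and Normal likelihood with known variance, the posterior is Normal; its mode equals its mean, the precision-weighted average.
Prior precision 1/σ₀² = 1/10 = 0.1; data precision n/σ² = 6/4 = 1.5.
μ̂ = (0.1·(-3) + 1.5·(-3.65)) / (0.1 + 1.5) = (-5.775)/1.6 = -3.609375 ≈ -3.609.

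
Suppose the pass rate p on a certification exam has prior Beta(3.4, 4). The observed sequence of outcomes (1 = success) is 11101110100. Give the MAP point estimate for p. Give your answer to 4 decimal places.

p̂_MAP = 0.5732

Prior: Beta(3.4, 4).
Data: 7 successes in 11 trials (from the sequence). The binomial likelihood contributes p^7(1−p)^4, so the posterior is Beta(3.4+7, 4+4) = Beta(10.4, 8).
For Beta(a, b) with a, b > 1 the mode is (a−1)/(a+b−2) = 9.4/16.4 ≈ 0.5732.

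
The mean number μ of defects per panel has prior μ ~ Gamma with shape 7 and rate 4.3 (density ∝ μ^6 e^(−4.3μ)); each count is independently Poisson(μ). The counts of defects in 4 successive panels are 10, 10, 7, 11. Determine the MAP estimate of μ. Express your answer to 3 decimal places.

μ̂_MAP = 5.301

Σxᵢ = 10+10+7+11 = 38, with n = 4.
Posterior ∝ μ^6e^(−4.3μ) · μ^38e^(−4μ) = μ^44e^(−8.3μ), i.e. Gamma(shape=45, rate=8.3).
The mode of a Gamma(a, b) with a ≥ 1 (shape–rate) is (a−1)/b = 44/8.3 ≈ 5.301.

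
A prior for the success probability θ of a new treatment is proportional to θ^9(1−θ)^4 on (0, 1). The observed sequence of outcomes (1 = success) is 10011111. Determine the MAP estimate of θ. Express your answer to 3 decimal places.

θ̂_MAP = 0.714

The prior density ∝ θ^9(1−θ)^4 is the kernel of Beta(10, 5).
Data: 6 successes in 8 trials (from the sequence). The binomial likelihood contributes θ^6(1−θ)^2, so the posterior is Beta(10+6, 5+2) = Beta(16, 7).
For Beta(a, b) with a, b > 1 the mode is (a−1)/(a+b−2) = 15/21 ≈ 0.714.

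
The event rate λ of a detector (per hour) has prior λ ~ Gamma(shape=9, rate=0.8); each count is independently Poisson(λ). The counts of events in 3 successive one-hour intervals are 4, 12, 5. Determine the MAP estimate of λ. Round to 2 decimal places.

λ̂_MAP = 7.63

Σxᵢ = 4+12+5 = 21, with n = 3.
Posterior ∝ λ^8e^(−0.8λ) · λ^21e^(−3λ) = λ^29e^(−3.8λ), i.e. Gamma(shape=30, rate=3.8).
The mode of a Gamma(a, b) with a ≥ 1 (shape–rate) is (a−1)/b = 29/3.8 ≈ 7.63.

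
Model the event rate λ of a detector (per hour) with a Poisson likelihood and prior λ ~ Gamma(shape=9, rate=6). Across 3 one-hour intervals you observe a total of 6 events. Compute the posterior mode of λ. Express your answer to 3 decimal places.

λ̂_MAP = 1.556

Σxᵢ = 6, n = 3.
Posterior ∝ λ^8e^(−6λ) · λ^6e^(−3λ) = λ^14e^(−9λ), i.e. Gamma(shape=15, rate=9).
The mode of a Gamma(a, b) with a ≥ 1 (shape–rate) is (a−1)/b = 14/9 ≈ 1.556.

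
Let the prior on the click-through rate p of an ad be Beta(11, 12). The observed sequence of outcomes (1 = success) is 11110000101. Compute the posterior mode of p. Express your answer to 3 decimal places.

Prior: Beta(11, 12).
Data: 6 successes in 11 trials (from the sequence). The binomial likelihood contributes p^6(1−p)^5, so the posterior is Beta(11+6, 12+5) = Beta(17, 17).
For Beta(a, b) with a, b > 1 the mode is (a−1)/(a+b−2) = 16/32 ≈ 0.500.

p̂_MAP = 0.500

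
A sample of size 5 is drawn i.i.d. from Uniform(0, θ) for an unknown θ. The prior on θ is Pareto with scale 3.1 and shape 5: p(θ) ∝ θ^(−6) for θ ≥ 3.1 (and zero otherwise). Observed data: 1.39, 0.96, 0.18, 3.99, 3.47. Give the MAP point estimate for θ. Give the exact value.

θ̂_MAP = 3.99

The Uniform(0, θ) likelihood is θ^(−n) for θ ≥ max(xᵢ), zero otherwise. Here max(xᵢ) = 3.99.
Posterior ∝ θ^(−6) · θ^(−5) = θ^(−11) on θ ≥ max(3.1, 3.99) = 3.99.
This density is strictly decreasing in θ, so the posterior mode lies at the lower boundary of the support.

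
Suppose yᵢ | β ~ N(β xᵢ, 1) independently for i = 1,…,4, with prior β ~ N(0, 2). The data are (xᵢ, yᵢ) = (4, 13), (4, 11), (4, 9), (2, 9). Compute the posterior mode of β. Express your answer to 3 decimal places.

log p(β | y) = −Σ(yᵢ − βxᵢ)²/(2·1) − β²/(2·2) + const.
Setting the derivative to zero: Σxᵢ(yᵢ − βxᵢ)/1 − β/2 = 0, so β = Σxᵢyᵢ / (Σxᵢ² + σ²/τ²).
Σxᵢyᵢ = 4·13 + 4·11 + 4·9 + 2·9 = 150; Σxᵢ² = 52; σ²/τ² = 0.5.
β̂_MAP = 150 / (52 + 0.5) = 150/52.5 ≈ 2.857.

β̂_MAP = 2.857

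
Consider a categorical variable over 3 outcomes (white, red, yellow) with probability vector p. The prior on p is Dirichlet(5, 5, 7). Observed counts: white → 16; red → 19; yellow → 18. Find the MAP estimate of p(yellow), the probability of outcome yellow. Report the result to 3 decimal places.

MAP estimate of p(yellow) = 0.358

The posterior is Dirichlet(αᵢ + nᵢ) = Dirichlet(21, 24, 25).
For a Dirichlet(a₁,…,a_K) with all aᵢ > 1, the mode has j-th component (aⱼ − 1)/(Σaᵢ − K).
Here Σaᵢ = 70 and K = 3, so p(yellow) = (25 − 1)/(70 − 3) = 24/67 ≈ 0.358.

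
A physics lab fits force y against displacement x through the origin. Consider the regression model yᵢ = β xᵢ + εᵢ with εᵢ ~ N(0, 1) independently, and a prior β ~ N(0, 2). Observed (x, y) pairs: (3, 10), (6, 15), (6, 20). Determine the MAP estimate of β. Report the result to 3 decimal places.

log p(β | y) = −Σ(yᵢ − βxᵢ)²/(2·1) − β²/(2·2) + const.
Setting the derivative to zero: Σxᵢ(yᵢ − βxᵢ)/1 − β/2 = 0, so β = Σxᵢyᵢ / (Σxᵢ² + σ²/τ²).
Σxᵢyᵢ = 3·10 + 6·15 + 6·20 = 240; Σxᵢ² = 81; σ²/τ² = 0.5.
β̂_MAP = 240 / (81 + 0.5) = 240/81.5 ≈ 2.945.

β̂_MAP = 2.945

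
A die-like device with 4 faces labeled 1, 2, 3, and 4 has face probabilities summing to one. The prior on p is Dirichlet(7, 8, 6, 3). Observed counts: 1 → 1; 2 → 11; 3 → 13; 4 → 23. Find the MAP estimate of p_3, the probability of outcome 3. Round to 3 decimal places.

MAP estimate: 0.265

The posterior is Dirichlet(αᵢ + nᵢ) = Dirichlet(8, 19, 19, 26).
For a Dirichlet(a₁,…,a_K) with all aᵢ > 1, the mode has j-th component (aⱼ − 1)/(Σaᵢ − K).
Here Σaᵢ = 72 and K = 4, so p_3 = (19 − 1)/(72 − 4) = 18/68 ≈ 0.265.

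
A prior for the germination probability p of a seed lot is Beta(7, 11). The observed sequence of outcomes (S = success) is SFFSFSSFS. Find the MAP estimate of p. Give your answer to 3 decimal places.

p̂_MAP = 0.440

Prior: Beta(7, 11).
Data: 5 successes in 9 trials (from the sequence). The binomial likelihood contributes p^5(1−p)^4, so the posterior is Beta(7+5, 11+4) = Beta(12, 15).
For Beta(a, b) with a, b > 1 the mode is (a−1)/(a+b−2) = 11/25 ≈ 0.440.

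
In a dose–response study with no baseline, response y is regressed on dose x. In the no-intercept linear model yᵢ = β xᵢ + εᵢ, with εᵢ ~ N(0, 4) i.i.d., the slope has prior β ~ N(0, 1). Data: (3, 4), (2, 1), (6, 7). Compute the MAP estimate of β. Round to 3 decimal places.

β̂_MAP = 1.057

log p(β | y) = −Σ(yᵢ − βxᵢ)²/(2·4) − β²/(2·1) + const.
Setting the derivative to zero: Σxᵢ(yᵢ − βxᵢ)/4 − β/1 = 0, so β = Σxᵢyᵢ / (Σxᵢ² + σ²/τ²).
Σxᵢyᵢ = 3·4 + 2·1 + 6·7 = 56; Σxᵢ² = 49; σ²/τ² = 4.
β̂_MAP = 56 / (49 + 4) = 56/53 ≈ 1.057.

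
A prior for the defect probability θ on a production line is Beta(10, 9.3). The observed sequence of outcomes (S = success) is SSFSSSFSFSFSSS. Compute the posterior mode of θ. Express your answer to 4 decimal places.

θ̂_MAP = 0.6070

Prior: Beta(10, 9.3).
Data: 10 successes in 14 trials (from the sequence). The binomial likelihood contributes θ^10(1−θ)^4, so the posterior is Beta(10+10, 9.3+4) = Beta(20, 13.3).
For Beta(a, b) with a, b > 1 the mode is (a−1)/(a+b−2) = 19/31.3 ≈ 0.6070.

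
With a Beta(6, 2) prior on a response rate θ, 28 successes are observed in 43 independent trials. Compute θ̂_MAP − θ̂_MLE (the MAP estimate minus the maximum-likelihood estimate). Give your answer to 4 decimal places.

MAP − MLE = 0.0223

Posterior is Beta(34, 17); MAP = (34−1)/(51−2) = 33/49 ≈ 0.67347.
MLE ignores the prior: θ̂_MLE = k/n = 28/43 ≈ 0.65116.
Difference = 33/49 − 28/43 = 47/2107 ≈ 0.0223.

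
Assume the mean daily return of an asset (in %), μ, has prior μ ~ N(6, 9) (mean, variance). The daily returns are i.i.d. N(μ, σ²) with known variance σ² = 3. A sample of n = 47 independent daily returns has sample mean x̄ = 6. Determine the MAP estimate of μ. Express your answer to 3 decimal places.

μ̂_MAP = 6.000

n = 47, x̄ = 6.
For a Normal prior and Normal likelihood with known variance, the posterior is Normal; its mode equals its mean, the precision-weighted average.
Prior precision 1/σ₀² = 1/9; data precision n/σ² = 47/3.
μ̂ = ((1/9)·6 + (47/3)·6) / (1/9 + 47/3) = (284/3)/(142/9) = 6.000.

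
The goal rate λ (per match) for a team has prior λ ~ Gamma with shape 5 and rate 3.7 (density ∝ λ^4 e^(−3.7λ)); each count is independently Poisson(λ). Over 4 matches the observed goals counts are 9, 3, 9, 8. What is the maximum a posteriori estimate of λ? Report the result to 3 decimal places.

λ̂_MAP = 4.286

Σxᵢ = 9+3+9+8 = 29, with n = 4.
Posterior ∝ λ^4e^(−3.7λ) · λ^29e^(−4λ) = λ^33e^(−7.7λ), i.e. Gamma(shape=34, rate=7.7).
The mode of a Gamma(a, b) with a ≥ 1 (shape–rate) is (a−1)/b = 33/7.7 ≈ 4.286.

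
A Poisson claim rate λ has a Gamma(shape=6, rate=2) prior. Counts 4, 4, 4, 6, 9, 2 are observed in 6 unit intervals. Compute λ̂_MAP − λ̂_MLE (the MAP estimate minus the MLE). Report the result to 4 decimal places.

Σxᵢ = 29. Posterior is Gamma(35, 8); MAP = (35−1)/8 = 34/8 ≈ 4.25000.
MLE = x̄ = 29/6 ≈ 4.83333.
Difference = 34/8 − 29/6 = -7/12 ≈ -0.5833.

MAP − MLE = -0.5833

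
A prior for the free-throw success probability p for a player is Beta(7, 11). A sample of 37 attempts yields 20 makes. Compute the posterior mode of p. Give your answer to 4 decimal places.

Prior: Beta(7, 11).
Data: 20 successes in 37 trials. The binomial likelihood contributes p^20(1−p)^17, so the posterior is Beta(7+20, 11+17) = Beta(27, 28).
For Beta(a, b) with a, b > 1 the mode is (a−1)/(a+b−2) = 26/53 ≈ 0.4906.

p̂_MAP = 0.4906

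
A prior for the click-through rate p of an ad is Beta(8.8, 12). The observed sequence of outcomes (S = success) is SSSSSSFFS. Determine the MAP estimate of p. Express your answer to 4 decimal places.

p̂_MAP = 0.5324

Prior: Beta(8.8, 12).
Data: 7 successes in 9 trials (from the sequence). The binomial likelihood contributes p^7(1−p)^2, so the posterior is Beta(8.8+7, 12+2) = Beta(15.8, 14).
For Beta(a, b) with a, b > 1 the mode is (a−1)/(a+b−2) = 14.8/27.8 ≈ 0.5324.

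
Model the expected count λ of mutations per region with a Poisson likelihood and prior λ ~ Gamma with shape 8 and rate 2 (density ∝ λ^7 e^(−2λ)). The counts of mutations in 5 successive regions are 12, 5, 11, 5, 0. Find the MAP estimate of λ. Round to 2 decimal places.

Σxᵢ = 12+5+11+5+0 = 33, with n = 5.
Posterior ∝ λ^7e^(−2λ) · λ^33e^(−5λ) = λ^40e^(−7λ), i.e. Gamma(shape=41, rate=7).
The mode of a Gamma(a, b) with a ≥ 1 (shape–rate) is (a−1)/b = 40/7 ≈ 5.71.

λ̂_MAP = 5.71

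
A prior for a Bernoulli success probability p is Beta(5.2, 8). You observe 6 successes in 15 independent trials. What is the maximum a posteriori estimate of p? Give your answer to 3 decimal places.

Prior: Beta(5.2, 8).
Data: 6 successes in 15 trials. The binomial likelihood contributes p^6(1−p)^9, so the posterior is Beta(5.2+6, 8+9) = Beta(11.2, 17).
For Beta(a, b) with a, b > 1 the mode is (a−1)/(a+b−2) = 10.2/26.2 ≈ 0.389.

p̂_MAP = 0.389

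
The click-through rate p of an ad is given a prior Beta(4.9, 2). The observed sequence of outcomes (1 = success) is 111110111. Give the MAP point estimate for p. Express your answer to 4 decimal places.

p̂_MAP = 0.8561

Prior: Beta(4.9, 2).
Data: 8 successes in 9 trials (from the sequence). The binomial likelihood contributes p^8(1−p)^1, so the posterior is Beta(4.9+8, 2+1) = Beta(12.9, 3).
For Beta(a, b) with a, b > 1 the mode is (a−1)/(a+b−2) = 11.9/13.9 ≈ 0.8561.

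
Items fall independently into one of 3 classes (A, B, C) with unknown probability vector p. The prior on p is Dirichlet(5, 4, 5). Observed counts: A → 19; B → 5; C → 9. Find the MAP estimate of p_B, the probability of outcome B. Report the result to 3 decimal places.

The posterior is Dirichlet(αᵢ + nᵢ) = Dirichlet(24, 9, 14).
For a Dirichlet(a₁,…,a_K) with all aᵢ > 1, the mode has j-th component (aⱼ − 1)/(Σaᵢ − K).
Here Σaᵢ = 47 and K = 3, so p_B = (9 − 1)/(47 − 3) = 8/44 ≈ 0.182.

MAP estimate of p_B = 0.182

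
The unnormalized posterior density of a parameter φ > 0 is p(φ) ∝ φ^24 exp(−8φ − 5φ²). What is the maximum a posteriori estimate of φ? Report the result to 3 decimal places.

φ̂_MAP = 1.200

ℓ'(φ) = 24/φ − 8 − 10φ. Setting this to zero and multiplying by φ: 10φ² + 8φ − 24 = 0.
φ = (−8 + √(8² + 4·10·24)) / (2·10) = (−8 + √1024) / 20 = (−8 + 32)/20 = 6/5.
ℓ''(φ) = −24/φ² − 10 < 0, confirming a maximum.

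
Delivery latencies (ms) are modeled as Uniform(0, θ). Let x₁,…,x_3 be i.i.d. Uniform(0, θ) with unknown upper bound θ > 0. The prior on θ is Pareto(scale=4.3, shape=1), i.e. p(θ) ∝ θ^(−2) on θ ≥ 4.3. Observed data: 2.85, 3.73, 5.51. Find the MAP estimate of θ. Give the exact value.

θ̂_MAP = 5.51

The Uniform(0, θ) likelihood is θ^(−n) for θ ≥ max(xᵢ), zero otherwise. Here max(xᵢ) = 5.51.
Posterior ∝ θ^(−2) · θ^(−3) = θ^(−5) on θ ≥ max(4.3, 5.51) = 5.51.
This density is strictly decreasing in θ, so the posterior mode lies at the lower boundary of the support.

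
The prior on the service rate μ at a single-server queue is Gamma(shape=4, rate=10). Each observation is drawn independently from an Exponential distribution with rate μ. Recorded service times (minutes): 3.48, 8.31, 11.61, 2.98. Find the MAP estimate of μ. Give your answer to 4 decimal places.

μ̂_MAP = 0.1924

The Exponential(rate=μ) likelihood is ∝ μ^n e^(−μΣtᵢ). Here n = 4 and Σtᵢ = 3.48 + 8.31 + 11.61 + 2.98 = 26.38.
Posterior ∝ μ^3e^(−10μ) · μ^4e^(−26.38μ) = μ^7e^(−36.38μ), i.e. Gamma(8, 36.38).
Mode = (a−1)/b = 7/36.38 ≈ 0.1924.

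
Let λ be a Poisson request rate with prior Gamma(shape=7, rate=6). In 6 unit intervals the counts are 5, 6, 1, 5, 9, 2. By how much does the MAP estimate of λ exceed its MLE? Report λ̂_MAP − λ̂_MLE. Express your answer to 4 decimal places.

Σxᵢ = 28. Posterior is Gamma(35, 12); MAP = (35−1)/12 = 34/12 ≈ 2.83333.
MLE = x̄ = 28/6 ≈ 4.66667.
Difference = 34/12 − 28/6 = -11/6 ≈ -1.8333.

MAP − MLE = -1.8333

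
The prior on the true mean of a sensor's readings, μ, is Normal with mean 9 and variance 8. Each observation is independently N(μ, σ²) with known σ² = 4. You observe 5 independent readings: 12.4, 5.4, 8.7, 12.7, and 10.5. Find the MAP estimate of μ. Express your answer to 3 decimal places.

μ̂_MAP = 9.855

n = 5; x̄ = (12.4 + 5.4 + 8.7 + 12.7 + 10.5)/5 = 49.7/5 = 9.94.
For a Normal prior and Normal likelihood with known variance, the posterior is Normal; its mode equals its mean, the precision-weighted average.
Prior precision 1/σ₀² = 1/8 = 0.125; data precision n/σ² = 5/4 = 1.25.
μ̂ = (0.125·9 + 1.25·9.94) / (0.125 + 1.25) = 13.55/1.375 = 542/55 ≈ 9.855.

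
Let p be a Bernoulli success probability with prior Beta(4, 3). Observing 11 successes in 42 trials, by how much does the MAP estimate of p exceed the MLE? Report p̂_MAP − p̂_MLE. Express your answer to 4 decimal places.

Posterior is Beta(15, 34); MAP = (15−1)/(49−2) = 14/47 ≈ 0.29787.
MLE ignores the prior: p̂_MLE = k/n = 11/42 ≈ 0.26190.
Difference = 14/47 − 11/42 = 71/1974 ≈ 0.0360.

MAP − MLE = 0.0360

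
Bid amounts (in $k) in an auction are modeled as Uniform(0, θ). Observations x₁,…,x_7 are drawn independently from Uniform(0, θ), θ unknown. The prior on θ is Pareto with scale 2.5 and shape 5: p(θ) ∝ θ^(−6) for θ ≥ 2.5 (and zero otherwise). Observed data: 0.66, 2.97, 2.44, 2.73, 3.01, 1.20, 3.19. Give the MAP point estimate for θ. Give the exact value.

The Uniform(0, θ) likelihood is θ^(−n) for θ ≥ max(xᵢ), zero otherwise. Here max(xᵢ) = 3.19.
Posterior ∝ θ^(−6) · θ^(−7) = θ^(−13) on θ ≥ max(2.5, 3.19) = 3.19.
This density is strictly decreasing in θ, so the posterior mode lies at the lower boundary of the support.

θ̂_MAP = 3.19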